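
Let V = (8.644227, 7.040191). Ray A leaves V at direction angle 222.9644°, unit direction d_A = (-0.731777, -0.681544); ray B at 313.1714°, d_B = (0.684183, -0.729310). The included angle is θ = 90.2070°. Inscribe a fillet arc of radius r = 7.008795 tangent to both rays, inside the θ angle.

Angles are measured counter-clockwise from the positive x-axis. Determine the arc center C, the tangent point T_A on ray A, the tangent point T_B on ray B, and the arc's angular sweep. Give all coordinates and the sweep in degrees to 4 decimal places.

center=(8.3106,-2.8483) T_A=(3.5338,2.2806) T_B=(13.4222,1.9470) sweep=89.7930

bisector direction at 268.0679° = (-0.033715,-0.999431)
center distance |VC| = r/sin(θ/2) = 7.008795/sin(45.1035°) = 9.894076
C = V + |VC|·bis = (8.3106,-2.8483)
T_A = V + ((C−V)·d_A)·d_A = V + 6.9835·d_A = (3.5338,2.2806)
T_B = V + ((C−V)·d_B)·d_B = V + 6.9835·d_B = (13.4222,1.9470)
sweep = 180° − θ = 89.7930°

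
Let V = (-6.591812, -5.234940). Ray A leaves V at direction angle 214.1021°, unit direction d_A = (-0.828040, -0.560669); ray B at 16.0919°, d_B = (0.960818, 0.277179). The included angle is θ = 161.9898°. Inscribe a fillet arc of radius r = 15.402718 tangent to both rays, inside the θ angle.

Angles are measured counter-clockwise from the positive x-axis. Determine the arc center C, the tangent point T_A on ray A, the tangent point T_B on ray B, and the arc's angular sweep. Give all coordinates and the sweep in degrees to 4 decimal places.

bisector direction at 295.0970° = (0.424152,-0.905591)
center distance |VC| = r/sin(θ/2) = 15.402718/sin(80.9949°) = 15.594935
C = V + |VC|·bis = (0.0228,-19.3576)
T_A = V + ((C−V)·d_A)·d_A = V + 2.4410·d_A = (-8.6130,-6.6035)
T_B = V + ((C−V)·d_B)·d_B = V + 2.4410·d_B = (-4.2465,-4.5584)
sweep = 180° − θ = 18.0102°

center=(0.0228,-19.3576) T_A=(-8.6130,-6.6035) T_B=(-4.2465,-4.5584) sweep=18.0102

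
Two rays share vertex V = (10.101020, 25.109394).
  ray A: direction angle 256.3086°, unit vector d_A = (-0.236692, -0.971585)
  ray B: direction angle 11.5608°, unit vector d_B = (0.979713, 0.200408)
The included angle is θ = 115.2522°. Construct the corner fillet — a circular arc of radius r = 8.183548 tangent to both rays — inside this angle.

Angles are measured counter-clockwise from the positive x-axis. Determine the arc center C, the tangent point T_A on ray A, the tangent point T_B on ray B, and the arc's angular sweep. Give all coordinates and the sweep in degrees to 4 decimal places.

bisector direction at 313.9347° = (0.693838,-0.720131)
center distance |VC| = r/sin(θ/2) = 8.183548/sin(57.6261°) = 9.689581
C = V + |VC|·bis = (16.8240,18.1316)
T_A = V + ((C−V)·d_A)·d_A = V + 5.1882·d_A = (8.8730,20.0686)
T_B = V + ((C−V)·d_B)·d_B = V + 5.1882·d_B = (15.1840,26.1492)
sweep = 180° − θ = 64.7478°

center=(16.8240,18.1316) T_A=(8.8730,20.0686) T_B=(15.1840,26.1492) sweep=64.7478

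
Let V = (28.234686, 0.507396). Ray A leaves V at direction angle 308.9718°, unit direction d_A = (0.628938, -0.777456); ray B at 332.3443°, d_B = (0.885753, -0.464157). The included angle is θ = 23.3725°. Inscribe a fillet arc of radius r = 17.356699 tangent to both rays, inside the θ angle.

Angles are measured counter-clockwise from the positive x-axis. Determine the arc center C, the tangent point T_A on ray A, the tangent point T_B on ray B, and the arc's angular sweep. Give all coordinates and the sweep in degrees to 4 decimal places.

center=(94.5053,-53.8155) T_A=(81.0112,-64.7318) T_B=(102.5615,-38.4418) sweep=156.6275

bisector direction at 320.6581° = (0.773376,-0.633947)
center distance |VC| = r/sin(θ/2) = 17.356699/sin(11.6862°) = 85.689966
C = V + |VC|·bis = (94.5053,-53.8155)
T_A = V + ((C−V)·d_A)·d_A = V + 83.9137·d_A = (81.0112,-64.7318)
T_B = V + ((C−V)·d_B)·d_B = V + 83.9137·d_B = (102.5615,-38.4418)
sweep = 180° − θ = 156.6275°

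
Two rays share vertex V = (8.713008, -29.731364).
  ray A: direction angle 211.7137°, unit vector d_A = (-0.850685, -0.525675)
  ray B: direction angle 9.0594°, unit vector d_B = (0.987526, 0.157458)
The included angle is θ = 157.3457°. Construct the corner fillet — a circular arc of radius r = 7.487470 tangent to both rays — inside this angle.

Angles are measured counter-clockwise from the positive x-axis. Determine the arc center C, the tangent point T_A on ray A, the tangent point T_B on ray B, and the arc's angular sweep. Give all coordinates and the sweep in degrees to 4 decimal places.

bisector direction at 290.3865° = (0.348352,-0.937364)
center distance |VC| = r/sin(θ/2) = 7.487470/sin(78.6728°) = 7.636210
C = V + |VC|·bis = (11.3731,-36.8893)
T_A = V + ((C−V)·d_A)·d_A = V + 1.4998·d_A = (7.4371,-30.5198)
T_B = V + ((C−V)·d_B)·d_B = V + 1.4998·d_B = (10.1941,-29.4952)
sweep = 180° − θ = 22.6543°

center=(11.3731,-36.8893) T_A=(7.4371,-30.5198) T_B=(10.1941,-29.4952) sweep=22.6543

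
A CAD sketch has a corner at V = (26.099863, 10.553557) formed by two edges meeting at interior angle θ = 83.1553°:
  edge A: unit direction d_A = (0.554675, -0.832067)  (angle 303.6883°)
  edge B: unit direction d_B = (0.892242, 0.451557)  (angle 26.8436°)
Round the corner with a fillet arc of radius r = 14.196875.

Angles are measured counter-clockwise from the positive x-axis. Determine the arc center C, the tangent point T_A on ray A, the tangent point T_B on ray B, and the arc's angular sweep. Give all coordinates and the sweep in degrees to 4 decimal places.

bisector direction at 345.2660° = (0.967117,-0.254333)
center distance |VC| = r/sin(θ/2) = 14.196875/sin(41.5776°) = 21.392613
C = V + |VC|·bis = (46.7890,5.1127)
T_A = V + ((C−V)·d_A)·d_A = V + 16.0029·d_A = (34.9763,-2.7619)
T_B = V + ((C−V)·d_B)·d_B = V + 16.0029·d_B = (40.3783,17.7798)
sweep = 180° − θ = 96.8447°

center=(46.7890,5.1127) T_A=(34.9763,-2.7619) T_B=(40.3783,17.7798) sweep=96.8447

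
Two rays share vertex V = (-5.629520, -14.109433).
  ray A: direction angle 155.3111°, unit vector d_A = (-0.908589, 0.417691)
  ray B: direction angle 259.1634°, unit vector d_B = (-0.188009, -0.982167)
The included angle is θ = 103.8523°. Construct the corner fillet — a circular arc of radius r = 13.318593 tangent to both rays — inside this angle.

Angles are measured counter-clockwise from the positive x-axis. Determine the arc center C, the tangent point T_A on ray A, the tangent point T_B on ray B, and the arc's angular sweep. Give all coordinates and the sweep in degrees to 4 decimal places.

bisector direction at 207.2372° = (-0.889119,-0.457676)
center distance |VC| = r/sin(θ/2) = 13.318593/sin(51.9261°) = 16.918589
C = V + |VC|·bis = (-20.6722,-21.8527)
T_A = V + ((C−V)·d_A)·d_A = V + 10.4333·d_A = (-15.1091,-9.7515)
T_B = V + ((C−V)·d_B)·d_B = V + 10.4333·d_B = (-7.5911,-24.3567)
sweep = 180° − θ = 76.1477°

center=(-20.6722,-21.8527) T_A=(-15.1091,-9.7515) T_B=(-7.5911,-24.3567) sweep=76.1477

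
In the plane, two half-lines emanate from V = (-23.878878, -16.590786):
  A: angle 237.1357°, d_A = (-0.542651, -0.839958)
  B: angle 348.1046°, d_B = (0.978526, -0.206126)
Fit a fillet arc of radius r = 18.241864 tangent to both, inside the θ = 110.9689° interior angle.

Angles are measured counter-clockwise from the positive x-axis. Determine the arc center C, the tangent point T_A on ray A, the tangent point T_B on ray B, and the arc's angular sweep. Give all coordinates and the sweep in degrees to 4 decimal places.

bisector direction at 292.6202° = (0.384620,-0.923075)
center distance |VC| = r/sin(θ/2) = 18.241864/sin(55.4845°) = 22.138925
C = V + |VC|·bis = (-15.3638,-37.0267)
T_A = V + ((C−V)·d_A)·d_A = V + 12.5446·d_A = (-30.6862,-27.1277)
T_B = V + ((C−V)·d_B)·d_B = V + 12.5446·d_B = (-11.6037,-19.1765)
sweep = 180° − θ = 69.0311°

center=(-15.3638,-37.0267) T_A=(-30.6862,-27.1277) T_B=(-11.6037,-19.1765) sweep=69.0311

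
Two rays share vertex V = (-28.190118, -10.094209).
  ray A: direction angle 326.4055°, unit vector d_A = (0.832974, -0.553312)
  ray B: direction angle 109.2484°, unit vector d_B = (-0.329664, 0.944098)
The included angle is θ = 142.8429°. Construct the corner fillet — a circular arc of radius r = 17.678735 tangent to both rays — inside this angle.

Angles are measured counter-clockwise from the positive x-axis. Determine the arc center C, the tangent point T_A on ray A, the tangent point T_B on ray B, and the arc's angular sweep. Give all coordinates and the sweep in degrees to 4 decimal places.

bisector direction at 37.8270° = (0.789867,0.613279)
center distance |VC| = r/sin(θ/2) = 17.678735/sin(71.4214°) = 18.650663
C = V + |VC|·bis = (-13.4586,1.3438)
T_A = V + ((C−V)·d_A)·d_A = V + 5.9422·d_A = (-23.2404,-13.3821)
T_B = V + ((C−V)·d_B)·d_B = V + 5.9422·d_B = (-30.1490,-4.4842)
sweep = 180° − θ = 37.1571°

center=(-13.4586,1.3438) T_A=(-23.2404,-13.3821) T_B=(-30.1490,-4.4842) sweep=37.1571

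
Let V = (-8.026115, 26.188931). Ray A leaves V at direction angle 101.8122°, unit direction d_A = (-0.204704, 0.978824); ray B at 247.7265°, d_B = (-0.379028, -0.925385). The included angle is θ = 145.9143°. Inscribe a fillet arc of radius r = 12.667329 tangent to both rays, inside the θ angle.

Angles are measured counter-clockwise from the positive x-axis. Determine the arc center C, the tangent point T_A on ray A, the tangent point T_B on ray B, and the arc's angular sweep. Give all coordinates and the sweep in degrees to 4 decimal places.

bisector direction at 174.7694° = (-0.995836,0.091165)
center distance |VC| = r/sin(θ/2) = 12.667329/sin(72.9571°) = 13.249155
C = V + |VC|·bis = (-21.2201,27.3968)
T_A = V + ((C−V)·d_A)·d_A = V + 3.8832·d_A = (-8.8210,29.9899)
T_B = V + ((C−V)·d_B)·d_B = V + 3.8832·d_B = (-9.4979,22.5955)
sweep = 180° − θ = 34.0857°

center=(-21.2201,27.3968) T_A=(-8.8210,29.9899) T_B=(-9.4979,22.5955) sweep=34.0857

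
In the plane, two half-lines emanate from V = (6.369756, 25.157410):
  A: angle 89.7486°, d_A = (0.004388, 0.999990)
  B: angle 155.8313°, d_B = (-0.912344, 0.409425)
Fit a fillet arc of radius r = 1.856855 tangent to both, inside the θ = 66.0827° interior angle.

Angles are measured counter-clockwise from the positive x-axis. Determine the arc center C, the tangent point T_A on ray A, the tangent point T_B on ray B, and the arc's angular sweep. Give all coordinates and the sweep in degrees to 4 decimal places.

bisector direction at 122.7900° = (-0.541561,0.840662)
center distance |VC| = r/sin(θ/2) = 1.856855/sin(33.0414°) = 3.405548
C = V + |VC|·bis = (4.5254,28.0203)
T_A = V + ((C−V)·d_A)·d_A = V + 2.8548·d_A = (6.3823,28.0122)
T_B = V + ((C−V)·d_B)·d_B = V + 2.8548·d_B = (3.7652,26.3262)
sweep = 180° − θ = 113.9173°

center=(4.5254,28.0203) T_A=(6.3823,28.0122) T_B=(3.7652,26.3262) sweep=113.9173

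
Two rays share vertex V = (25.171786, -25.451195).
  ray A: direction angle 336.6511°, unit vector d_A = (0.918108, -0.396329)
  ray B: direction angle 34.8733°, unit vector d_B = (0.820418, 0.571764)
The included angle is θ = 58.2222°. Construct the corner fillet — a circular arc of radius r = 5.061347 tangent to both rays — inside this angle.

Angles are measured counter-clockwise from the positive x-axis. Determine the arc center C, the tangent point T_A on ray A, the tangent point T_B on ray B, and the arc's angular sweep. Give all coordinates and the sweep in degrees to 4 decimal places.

center=(35.5227,-24.4067) T_A=(33.5168,-29.0536) T_B=(32.6288,-20.2543) sweep=121.7778

bisector direction at 5.7622° = (0.994947,0.100400)
center distance |VC| = r/sin(θ/2) = 5.061347/sin(29.1111°) = 10.403492
C = V + |VC|·bis = (35.5227,-24.4067)
T_A = V + ((C−V)·d_A)·d_A = V + 9.0893·d_A = (33.5168,-29.0536)
T_B = V + ((C−V)·d_B)·d_B = V + 9.0893·d_B = (32.6288,-20.2543)
sweep = 180° − θ = 121.7778°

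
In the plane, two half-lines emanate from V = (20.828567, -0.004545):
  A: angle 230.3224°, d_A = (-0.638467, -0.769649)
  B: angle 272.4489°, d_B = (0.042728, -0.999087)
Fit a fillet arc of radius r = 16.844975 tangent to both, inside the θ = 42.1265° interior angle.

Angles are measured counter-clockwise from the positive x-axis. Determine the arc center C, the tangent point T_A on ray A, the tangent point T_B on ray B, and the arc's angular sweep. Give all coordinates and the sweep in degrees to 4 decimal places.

center=(5.8678,-44.4226) T_A=(-7.0969,-33.6677) T_B=(22.6974,-43.7029) sweep=137.8735

bisector direction at 251.3856° = (-0.319197,-0.947688)
center distance |VC| = r/sin(θ/2) = 16.844975/sin(21.0633°) = 46.869931
C = V + |VC|·bis = (5.8678,-44.4226)
T_A = V + ((C−V)·d_A)·d_A = V + 43.7383·d_A = (-7.0969,-33.6677)
T_B = V + ((C−V)·d_B)·d_B = V + 43.7383·d_B = (22.6974,-43.7029)
sweep = 180° − θ = 137.8735°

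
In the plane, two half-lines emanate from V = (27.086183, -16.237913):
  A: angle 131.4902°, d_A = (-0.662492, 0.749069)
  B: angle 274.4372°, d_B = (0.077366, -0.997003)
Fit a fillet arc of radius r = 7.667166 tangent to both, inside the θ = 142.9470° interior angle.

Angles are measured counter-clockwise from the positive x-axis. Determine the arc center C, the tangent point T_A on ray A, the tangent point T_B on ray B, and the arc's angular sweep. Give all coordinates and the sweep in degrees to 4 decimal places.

center=(19.6408,-19.3927) T_A=(25.3840,-14.3133) T_B=(27.2850,-18.7996) sweep=37.0530

bisector direction at 202.9637° = (-0.920752,-0.390148)
center distance |VC| = r/sin(θ/2) = 7.667166/sin(71.4735°) = 8.086220
C = V + |VC|·bis = (19.6408,-19.3927)
T_A = V + ((C−V)·d_A)·d_A = V + 2.5693·d_A = (25.3840,-14.3133)
T_B = V + ((C−V)·d_B)·d_B = V + 2.5693·d_B = (27.2850,-18.7996)
sweep = 180° − θ = 37.0530°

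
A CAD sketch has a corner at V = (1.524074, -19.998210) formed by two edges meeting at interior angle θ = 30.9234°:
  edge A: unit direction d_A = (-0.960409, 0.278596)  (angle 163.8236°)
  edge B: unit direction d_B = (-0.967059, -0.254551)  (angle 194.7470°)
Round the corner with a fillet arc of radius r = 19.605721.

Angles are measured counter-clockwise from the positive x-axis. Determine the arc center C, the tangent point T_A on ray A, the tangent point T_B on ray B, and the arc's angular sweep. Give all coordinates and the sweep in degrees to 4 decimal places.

center=(-72.0117,-19.0809) T_A=(-66.5496,-0.2514) T_B=(-67.0210,-38.0408) sweep=149.0766

bisector direction at 179.2853° = (-0.999922,0.012474)
center distance |VC| = r/sin(θ/2) = 19.605721/sin(15.4617°) = 73.541448
C = V + |VC|·bis = (-72.0117,-19.0809)
T_A = V + ((C−V)·d_A)·d_A = V + 70.8799·d_A = (-66.5496,-0.2514)
T_B = V + ((C−V)·d_B)·d_B = V + 70.8799·d_B = (-67.0210,-38.0408)
sweep = 180° − θ = 149.0766°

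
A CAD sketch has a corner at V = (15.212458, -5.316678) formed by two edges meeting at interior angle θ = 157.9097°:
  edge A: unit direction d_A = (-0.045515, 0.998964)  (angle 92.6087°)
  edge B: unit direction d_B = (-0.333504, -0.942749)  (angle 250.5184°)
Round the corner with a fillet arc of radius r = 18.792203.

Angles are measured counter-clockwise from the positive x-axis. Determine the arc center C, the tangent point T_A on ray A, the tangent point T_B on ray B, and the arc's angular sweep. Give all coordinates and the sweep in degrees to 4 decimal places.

bisector direction at 171.5636° = (-0.989179,0.146712)
center distance |VC| = r/sin(θ/2) = 18.792203/sin(78.9548°) = 19.146870
C = V + |VC|·bis = (-3.7272,-2.5076)
T_A = V + ((C−V)·d_A)·d_A = V + 3.6682·d_A = (15.0455,-1.6523)
T_B = V + ((C−V)·d_B)·d_B = V + 3.6682·d_B = (13.9891,-8.7749)
sweep = 180° − θ = 22.0903°

center=(-3.7272,-2.5076) T_A=(15.0455,-1.6523) T_B=(13.9891,-8.7749) sweep=22.0903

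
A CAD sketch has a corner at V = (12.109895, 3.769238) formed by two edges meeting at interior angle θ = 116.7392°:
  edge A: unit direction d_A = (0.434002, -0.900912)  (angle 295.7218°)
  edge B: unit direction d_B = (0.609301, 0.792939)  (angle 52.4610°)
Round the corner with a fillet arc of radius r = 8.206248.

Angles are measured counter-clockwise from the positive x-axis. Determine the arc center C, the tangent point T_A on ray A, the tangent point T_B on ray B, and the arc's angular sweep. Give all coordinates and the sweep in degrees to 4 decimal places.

bisector direction at 354.0914° = (0.994687,-0.102942)
center distance |VC| = r/sin(θ/2) = 8.206248/sin(58.3696°) = 9.637982
C = V + |VC|·bis = (21.6967,2.7771)
T_A = V + ((C−V)·d_A)·d_A = V + 5.0545·d_A = (14.3036,-0.7844)
T_B = V + ((C−V)·d_B)·d_B = V + 5.0545·d_B = (15.1896,7.7772)
sweep = 180° − θ = 63.2608°

center=(21.6967,2.7771) T_A=(14.3036,-0.7844) T_B=(15.1896,7.7772) sweep=63.2608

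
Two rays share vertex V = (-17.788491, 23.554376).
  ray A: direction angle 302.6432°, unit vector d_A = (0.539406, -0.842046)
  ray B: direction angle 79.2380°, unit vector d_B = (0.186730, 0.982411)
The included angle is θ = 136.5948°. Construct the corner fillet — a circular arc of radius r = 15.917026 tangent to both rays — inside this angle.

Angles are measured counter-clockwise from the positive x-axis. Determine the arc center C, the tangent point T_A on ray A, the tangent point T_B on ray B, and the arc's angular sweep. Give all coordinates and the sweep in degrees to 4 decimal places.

center=(-0.9685,26.8058) T_A=(-14.3714,18.2200) T_B=(-16.6056,29.7779) sweep=43.4052

bisector direction at 10.9406° = (0.981824,0.189791)
center distance |VC| = r/sin(θ/2) = 15.917026/sin(68.2974°) = 17.131370
C = V + |VC|·bis = (-0.9685,26.8058)
T_A = V + ((C−V)·d_A)·d_A = V + 6.3350·d_A = (-14.3714,18.2200)
T_B = V + ((C−V)·d_B)·d_B = V + 6.3350·d_B = (-16.6056,29.7779)
sweep = 180° − θ = 43.4052°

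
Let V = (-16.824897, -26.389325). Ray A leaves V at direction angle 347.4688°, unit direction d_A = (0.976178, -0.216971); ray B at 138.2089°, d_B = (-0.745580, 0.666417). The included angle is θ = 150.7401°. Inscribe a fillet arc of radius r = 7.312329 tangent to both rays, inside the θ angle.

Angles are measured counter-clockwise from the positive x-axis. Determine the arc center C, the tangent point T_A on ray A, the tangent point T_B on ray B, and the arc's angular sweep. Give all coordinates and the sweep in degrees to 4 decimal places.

center=(-13.3750,-19.6653) T_A=(-14.9616,-26.8035) T_B=(-18.2481,-25.1173) sweep=29.2599

bisector direction at 62.8389° = (0.456495,0.889726)
center distance |VC| = r/sin(θ/2) = 7.312329/sin(75.3701°) = 7.557359
C = V + |VC|·bis = (-13.3750,-19.6653)
T_A = V + ((C−V)·d_A)·d_A = V + 1.9088·d_A = (-14.9616,-26.8035)
T_B = V + ((C−V)·d_B)·d_B = V + 1.9088·d_B = (-18.2481,-25.1173)
sweep = 180° − θ = 29.2599°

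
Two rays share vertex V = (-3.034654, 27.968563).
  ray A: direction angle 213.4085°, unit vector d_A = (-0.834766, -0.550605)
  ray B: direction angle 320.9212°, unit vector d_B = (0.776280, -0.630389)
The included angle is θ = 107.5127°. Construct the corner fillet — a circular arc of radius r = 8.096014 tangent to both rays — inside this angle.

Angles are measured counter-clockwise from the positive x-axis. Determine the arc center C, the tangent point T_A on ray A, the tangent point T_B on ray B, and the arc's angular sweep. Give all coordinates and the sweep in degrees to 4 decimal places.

center=(-3.5312,17.9425) T_A=(-7.9889,24.7008) T_B=(1.5725,24.2273) sweep=72.4873

bisector direction at 267.1649° = (-0.049463,-0.998776)
center distance |VC| = r/sin(θ/2) = 8.096014/sin(53.7563°) = 10.038329
C = V + |VC|·bis = (-3.5312,17.9425)
T_A = V + ((C−V)·d_A)·d_A = V + 5.9349·d_A = (-7.9889,24.7008)
T_B = V + ((C−V)·d_B)·d_B = V + 5.9349·d_B = (1.5725,24.2273)
sweep = 180° − θ = 72.4873°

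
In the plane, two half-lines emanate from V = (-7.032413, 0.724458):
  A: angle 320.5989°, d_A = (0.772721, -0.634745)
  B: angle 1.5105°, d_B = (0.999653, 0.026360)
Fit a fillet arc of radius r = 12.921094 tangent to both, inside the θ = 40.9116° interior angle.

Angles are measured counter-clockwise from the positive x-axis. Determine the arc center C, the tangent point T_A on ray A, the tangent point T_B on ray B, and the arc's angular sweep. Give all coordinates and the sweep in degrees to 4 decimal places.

bisector direction at 341.0547° = (0.945829,-0.324665)
center distance |VC| = r/sin(θ/2) = 12.921094/sin(20.4558°) = 36.971845
C = V + |VC|·bis = (27.9366,-11.2790)
T_A = V + ((C−V)·d_A)·d_A = V + 34.6405·d_A = (19.7350,-21.2634)
T_B = V + ((C−V)·d_B)·d_B = V + 34.6405·d_B = (27.5960,1.6376)
sweep = 180° − θ = 139.0884°

center=(27.9366,-11.2790) T_A=(19.7350,-21.2634) T_B=(27.5960,1.6376) sweep=139.0884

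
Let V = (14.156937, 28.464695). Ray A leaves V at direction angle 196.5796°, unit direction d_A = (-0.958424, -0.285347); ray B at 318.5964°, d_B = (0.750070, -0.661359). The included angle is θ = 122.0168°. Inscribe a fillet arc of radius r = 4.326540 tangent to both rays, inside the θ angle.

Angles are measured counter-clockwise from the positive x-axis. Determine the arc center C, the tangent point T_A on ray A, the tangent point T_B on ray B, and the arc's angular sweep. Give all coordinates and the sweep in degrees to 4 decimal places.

bisector direction at 257.5880° = (-0.214940,-0.976627)
center distance |VC| = r/sin(θ/2) = 4.326540/sin(61.0084°) = 4.946365
C = V + |VC|·bis = (13.0938,23.6339)
T_A = V + ((C−V)·d_A)·d_A = V + 2.3974·d_A = (11.8592,27.7806)
T_B = V + ((C−V)·d_B)·d_B = V + 2.3974·d_B = (15.9552,26.8791)
sweep = 180° − θ = 57.9832°

center=(13.0938,23.6339) T_A=(11.8592,27.7806) T_B=(15.9552,26.8791) sweep=57.9832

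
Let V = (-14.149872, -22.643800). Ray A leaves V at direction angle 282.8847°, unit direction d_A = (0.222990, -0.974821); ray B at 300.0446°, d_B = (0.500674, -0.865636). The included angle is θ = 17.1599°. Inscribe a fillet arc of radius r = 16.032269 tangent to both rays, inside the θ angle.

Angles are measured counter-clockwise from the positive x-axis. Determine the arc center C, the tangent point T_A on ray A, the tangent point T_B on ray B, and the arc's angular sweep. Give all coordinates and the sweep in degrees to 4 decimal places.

bisector direction at 291.4647° = (0.365927,-0.930644)
center distance |VC| = r/sin(θ/2) = 16.032269/sin(8.5800°) = 107.462571
C = V + |VC|·bis = (25.1736,-122.6531)
T_A = V + ((C−V)·d_A)·d_A = V + 106.2599·d_A = (9.5450,-126.2282)
T_B = V + ((C−V)·d_B)·d_B = V + 106.2599·d_B = (39.0517,-114.6262)
sweep = 180° − θ = 162.8401°

center=(25.1736,-122.6531) T_A=(9.5450,-126.2282) T_B=(39.0517,-114.6262) sweep=162.8401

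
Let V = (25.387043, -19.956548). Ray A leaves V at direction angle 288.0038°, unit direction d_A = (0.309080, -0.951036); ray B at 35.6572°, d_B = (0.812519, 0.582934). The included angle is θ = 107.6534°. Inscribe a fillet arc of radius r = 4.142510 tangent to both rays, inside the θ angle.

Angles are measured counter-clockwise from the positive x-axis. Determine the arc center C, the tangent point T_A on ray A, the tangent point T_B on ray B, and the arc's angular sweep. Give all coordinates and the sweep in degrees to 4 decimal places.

bisector direction at 341.8305° = (0.950138,-0.311829)
center distance |VC| = r/sin(θ/2) = 4.142510/sin(53.8267°) = 5.131725
C = V + |VC|·bis = (30.2629,-21.5568)
T_A = V + ((C−V)·d_A)·d_A = V + 3.0289·d_A = (26.3232,-22.8371)
T_B = V + ((C−V)·d_B)·d_B = V + 3.0289·d_B = (27.8481,-18.1909)
sweep = 180° − θ = 72.3466°

center=(30.2629,-21.5568) T_A=(26.3232,-22.8371) T_B=(27.8481,-18.1909) sweep=72.3466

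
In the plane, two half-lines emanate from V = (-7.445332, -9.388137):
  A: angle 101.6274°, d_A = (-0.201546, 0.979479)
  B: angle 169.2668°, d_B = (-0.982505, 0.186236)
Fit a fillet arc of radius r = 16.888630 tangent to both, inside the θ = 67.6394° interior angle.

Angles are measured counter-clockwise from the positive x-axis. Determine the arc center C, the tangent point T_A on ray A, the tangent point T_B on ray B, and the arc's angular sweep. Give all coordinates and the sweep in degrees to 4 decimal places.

bisector direction at 135.4471° = (-0.712603,0.701567)
center distance |VC| = r/sin(θ/2) = 16.888630/sin(33.8197°) = 30.343510
C = V + |VC|·bis = (-29.0682,11.8999)
T_A = V + ((C−V)·d_A)·d_A = V + 25.2092·d_A = (-12.5262,15.3037)
T_B = V + ((C−V)·d_B)·d_B = V + 25.2092·d_B = (-32.2135,-4.6933)
sweep = 180° − θ = 112.3606°

center=(-29.0682,11.8999) T_A=(-12.5262,15.3037) T_B=(-32.2135,-4.6933) sweep=112.3606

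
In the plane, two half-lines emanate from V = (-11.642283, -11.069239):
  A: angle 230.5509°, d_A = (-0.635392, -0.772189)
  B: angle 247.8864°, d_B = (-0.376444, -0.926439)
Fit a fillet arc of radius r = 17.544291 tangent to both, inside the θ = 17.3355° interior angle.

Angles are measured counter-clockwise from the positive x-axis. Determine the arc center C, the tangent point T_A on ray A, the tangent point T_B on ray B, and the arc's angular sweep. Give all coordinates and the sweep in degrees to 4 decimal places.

center=(-71.2193,-111.0847) T_A=(-84.7668,-99.9372) T_B=(-54.9656,-117.6891) sweep=162.6645

bisector direction at 239.2186° = (-0.511763,-0.859127)
center distance |VC| = r/sin(θ/2) = 17.544291/sin(8.6677°) = 116.415251
C = V + |VC|·bis = (-71.2193,-111.0847)
T_A = V + ((C−V)·d_A)·d_A = V + 115.0857·d_A = (-84.7668,-99.9372)
T_B = V + ((C−V)·d_B)·d_B = V + 115.0857·d_B = (-54.9656,-117.6891)
sweep = 180° − θ = 162.6645°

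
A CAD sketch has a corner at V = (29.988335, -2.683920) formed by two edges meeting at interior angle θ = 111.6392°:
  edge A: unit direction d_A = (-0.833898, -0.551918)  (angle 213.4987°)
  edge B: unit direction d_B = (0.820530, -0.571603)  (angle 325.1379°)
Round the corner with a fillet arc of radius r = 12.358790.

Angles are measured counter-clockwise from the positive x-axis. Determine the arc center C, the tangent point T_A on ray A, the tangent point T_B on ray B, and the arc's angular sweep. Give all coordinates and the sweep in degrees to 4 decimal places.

bisector direction at 269.3183° = (-0.011898,-0.999929)
center distance |VC| = r/sin(θ/2) = 12.358790/sin(55.8196°) = 14.939195
C = V + |VC|·bis = (29.8106,-17.6221)
T_A = V + ((C−V)·d_A)·d_A = V + 8.3928·d_A = (22.9896,-7.3161)
T_B = V + ((C−V)·d_B)·d_B = V + 8.3928·d_B = (36.8749,-7.4813)
sweep = 180° − θ = 68.3608°

center=(29.8106,-17.6221) T_A=(22.9896,-7.3161) T_B=(36.8749,-7.4813) sweep=68.3608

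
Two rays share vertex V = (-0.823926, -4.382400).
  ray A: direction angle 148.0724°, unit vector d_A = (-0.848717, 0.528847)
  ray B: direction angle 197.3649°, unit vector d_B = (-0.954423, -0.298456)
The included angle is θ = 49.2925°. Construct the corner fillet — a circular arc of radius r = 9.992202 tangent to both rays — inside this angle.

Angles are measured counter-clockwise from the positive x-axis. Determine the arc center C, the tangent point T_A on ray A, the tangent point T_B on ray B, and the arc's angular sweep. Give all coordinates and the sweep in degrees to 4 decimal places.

center=(-24.5920,-1.3455) T_A=(-19.3076,7.1350) T_B=(-21.6097,-10.8823) sweep=130.7075

bisector direction at 172.7186° = (-0.991936,0.126742)
center distance |VC| = r/sin(θ/2) = 9.992202/sin(24.6462°) = 23.961276
C = V + |VC|·bis = (-24.5920,-1.3455)
T_A = V + ((C−V)·d_A)·d_A = V + 21.7784·d_A = (-19.3076,7.1350)
T_B = V + ((C−V)·d_B)·d_B = V + 21.7784·d_B = (-21.6097,-10.8823)
sweep = 180° − θ = 130.7075°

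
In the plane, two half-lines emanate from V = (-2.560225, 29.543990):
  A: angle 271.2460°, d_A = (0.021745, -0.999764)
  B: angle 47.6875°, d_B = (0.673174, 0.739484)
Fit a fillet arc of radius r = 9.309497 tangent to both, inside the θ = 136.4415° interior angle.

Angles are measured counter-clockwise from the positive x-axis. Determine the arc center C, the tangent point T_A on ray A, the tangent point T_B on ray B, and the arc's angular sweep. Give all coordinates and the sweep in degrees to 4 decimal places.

center=(6.8280,26.0277) T_A=(-2.4793,25.8252) T_B=(-0.0563,32.2946) sweep=43.5585

bisector direction at 339.4667° = (0.936469,-0.350751)
center distance |VC| = r/sin(θ/2) = 9.309497/sin(68.2207°) = 10.025085
C = V + |VC|·bis = (6.8280,26.0277)
T_A = V + ((C−V)·d_A)·d_A = V + 3.7196·d_A = (-2.4793,25.8252)
T_B = V + ((C−V)·d_B)·d_B = V + 3.7196·d_B = (-0.0563,32.2946)
sweep = 180° − θ = 43.5585°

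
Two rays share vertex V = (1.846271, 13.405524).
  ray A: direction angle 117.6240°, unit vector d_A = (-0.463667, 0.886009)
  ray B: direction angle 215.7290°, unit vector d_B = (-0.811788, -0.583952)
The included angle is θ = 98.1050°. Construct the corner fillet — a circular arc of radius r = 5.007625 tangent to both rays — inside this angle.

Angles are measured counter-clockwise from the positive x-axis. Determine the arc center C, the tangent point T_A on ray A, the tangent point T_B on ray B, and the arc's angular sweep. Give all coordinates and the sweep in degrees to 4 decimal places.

center=(-4.6052,14.9334) T_A=(-0.1684,17.2552) T_B=(-1.6810,10.8682) sweep=81.8950

bisector direction at 166.6765° = (-0.973084,0.230449)
center distance |VC| = r/sin(θ/2) = 5.007625/sin(49.0525°) = 6.629890
C = V + |VC|·bis = (-4.6052,14.9334)
T_A = V + ((C−V)·d_A)·d_A = V + 4.3450·d_A = (-0.1684,17.2552)
T_B = V + ((C−V)·d_B)·d_B = V + 4.3450·d_B = (-1.6810,10.8682)
sweep = 180° − θ = 81.8950°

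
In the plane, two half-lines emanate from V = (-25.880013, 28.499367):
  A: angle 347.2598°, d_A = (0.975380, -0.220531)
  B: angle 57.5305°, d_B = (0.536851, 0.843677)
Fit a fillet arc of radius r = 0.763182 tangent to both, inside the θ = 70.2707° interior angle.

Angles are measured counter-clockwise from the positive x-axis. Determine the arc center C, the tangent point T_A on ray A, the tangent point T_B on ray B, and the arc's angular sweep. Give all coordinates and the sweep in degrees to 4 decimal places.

center=(-24.6539,29.0046) T_A=(-24.8222,28.2602) T_B=(-25.2978,29.4143) sweep=109.7293

bisector direction at 22.3952° = (0.924578,0.380992)
center distance |VC| = r/sin(θ/2) = 0.763182/sin(35.1354°) = 1.326097
C = V + |VC|·bis = (-24.6539,29.0046)
T_A = V + ((C−V)·d_A)·d_A = V + 1.0845·d_A = (-24.8222,28.2602)
T_B = V + ((C−V)·d_B)·d_B = V + 1.0845·d_B = (-25.2978,29.4143)
sweep = 180° − θ = 109.7293°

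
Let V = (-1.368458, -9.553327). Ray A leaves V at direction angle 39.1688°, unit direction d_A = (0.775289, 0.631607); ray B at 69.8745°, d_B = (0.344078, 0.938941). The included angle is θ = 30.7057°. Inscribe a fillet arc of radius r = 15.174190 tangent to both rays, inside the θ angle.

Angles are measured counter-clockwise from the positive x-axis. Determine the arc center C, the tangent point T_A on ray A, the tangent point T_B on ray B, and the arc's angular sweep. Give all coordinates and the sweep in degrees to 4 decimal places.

bisector direction at 54.5217° = (0.580395,0.814335)
center distance |VC| = r/sin(θ/2) = 15.174190/sin(15.3529°) = 57.312426
C = V + |VC|·bis = (31.8954,37.1182)
T_A = V + ((C−V)·d_A)·d_A = V + 55.2672·d_A = (41.4795,25.3538)
T_B = V + ((C−V)·d_B)·d_B = V + 55.2672·d_B = (17.6477,42.3393)
sweep = 180° − θ = 149.2943°

center=(31.8954,37.1182) T_A=(41.4795,25.3538) T_B=(17.6477,42.3393) sweep=149.2943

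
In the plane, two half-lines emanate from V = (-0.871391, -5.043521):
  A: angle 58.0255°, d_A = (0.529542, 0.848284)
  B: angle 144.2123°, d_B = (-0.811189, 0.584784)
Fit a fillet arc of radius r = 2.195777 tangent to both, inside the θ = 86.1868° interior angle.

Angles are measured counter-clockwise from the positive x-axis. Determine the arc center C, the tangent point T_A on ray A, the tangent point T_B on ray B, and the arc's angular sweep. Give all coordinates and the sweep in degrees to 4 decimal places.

bisector direction at 101.1189° = (-0.192846,0.981229)
center distance |VC| = r/sin(θ/2) = 2.195777/sin(43.0934°) = 3.214008
C = V + |VC|·bis = (-1.4912,-1.8898)
T_A = V + ((C−V)·d_A)·d_A = V + 2.3470·d_A = (0.3714,-3.0526)
T_B = V + ((C−V)·d_B)·d_B = V + 2.3470·d_B = (-2.7753,-3.6710)
sweep = 180° − θ = 93.8132°

center=(-1.4912,-1.8898) T_A=(0.3714,-3.0526) T_B=(-2.7753,-3.6710) sweep=93.8132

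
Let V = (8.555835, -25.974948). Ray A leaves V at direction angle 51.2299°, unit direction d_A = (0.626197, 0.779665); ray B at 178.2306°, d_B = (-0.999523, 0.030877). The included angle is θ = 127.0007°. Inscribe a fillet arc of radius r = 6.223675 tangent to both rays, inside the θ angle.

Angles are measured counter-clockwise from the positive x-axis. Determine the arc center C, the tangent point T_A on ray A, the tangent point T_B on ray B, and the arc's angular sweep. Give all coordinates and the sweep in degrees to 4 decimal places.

center=(5.6465,-19.6584) T_A=(10.4989,-23.5557) T_B=(5.4544,-25.8791) sweep=52.9993

bisector direction at 114.7303° = (-0.418347,0.908287)
center distance |VC| = r/sin(θ/2) = 6.223675/sin(63.5003°) = 6.954316
C = V + |VC|·bis = (5.6465,-19.6584)
T_A = V + ((C−V)·d_A)·d_A = V + 3.1030·d_A = (10.4989,-23.5557)
T_B = V + ((C−V)·d_B)·d_B = V + 3.1030·d_B = (5.4544,-25.8791)
sweep = 180° − θ = 52.9993°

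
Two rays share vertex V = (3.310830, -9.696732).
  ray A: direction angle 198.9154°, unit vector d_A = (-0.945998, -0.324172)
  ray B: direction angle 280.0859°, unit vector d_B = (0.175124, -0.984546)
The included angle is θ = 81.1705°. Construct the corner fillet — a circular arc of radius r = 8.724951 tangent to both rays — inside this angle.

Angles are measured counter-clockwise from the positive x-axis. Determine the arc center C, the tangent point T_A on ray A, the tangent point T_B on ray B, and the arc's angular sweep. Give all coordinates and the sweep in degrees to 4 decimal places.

bisector direction at 239.5006° = (-0.507529,-0.861635)
center distance |VC| = r/sin(θ/2) = 8.724951/sin(40.5853°) = 13.411061
C = V + |VC|·bis = (-3.4957,-21.2522)
T_A = V + ((C−V)·d_A)·d_A = V + 10.1849·d_A = (-6.3240,-12.9984)
T_B = V + ((C−V)·d_B)·d_B = V + 10.1849·d_B = (5.0945,-19.7242)
sweep = 180° − θ = 98.8295°

center=(-3.4957,-21.2522) T_A=(-6.3240,-12.9984) T_B=(5.0945,-19.7242) sweep=98.8295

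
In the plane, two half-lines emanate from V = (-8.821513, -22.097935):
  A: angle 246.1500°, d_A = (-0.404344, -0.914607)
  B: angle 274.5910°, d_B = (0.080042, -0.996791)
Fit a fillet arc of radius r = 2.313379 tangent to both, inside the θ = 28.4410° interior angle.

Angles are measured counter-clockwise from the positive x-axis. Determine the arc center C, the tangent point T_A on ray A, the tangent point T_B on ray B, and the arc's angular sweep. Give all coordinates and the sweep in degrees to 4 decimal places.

bisector direction at 260.3705° = (-0.167276,-0.985910)
center distance |VC| = r/sin(θ/2) = 2.313379/sin(14.2205°) = 9.417216
C = V + |VC|·bis = (-10.3968,-31.3825)
T_A = V + ((C−V)·d_A)·d_A = V + 9.1286·d_A = (-12.5126,-30.4471)
T_B = V + ((C−V)·d_B)·d_B = V + 9.1286·d_B = (-8.0908,-31.1973)
sweep = 180° − θ = 151.5590°

center=(-10.3968,-31.3825) T_A=(-12.5126,-30.4471) T_B=(-8.0908,-31.1973) sweep=151.5590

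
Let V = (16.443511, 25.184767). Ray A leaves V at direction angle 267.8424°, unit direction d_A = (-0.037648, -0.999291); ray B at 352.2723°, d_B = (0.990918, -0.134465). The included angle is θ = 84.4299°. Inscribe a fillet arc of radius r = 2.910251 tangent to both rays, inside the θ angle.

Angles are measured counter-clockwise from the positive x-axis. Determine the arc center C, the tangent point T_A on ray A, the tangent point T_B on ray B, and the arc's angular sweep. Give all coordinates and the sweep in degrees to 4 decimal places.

center=(19.2309,21.8696) T_A=(16.3227,21.9792) T_B=(19.6223,24.7534) sweep=95.5701

bisector direction at 310.0573° = (0.643554,-0.765401)
center distance |VC| = r/sin(θ/2) = 2.910251/sin(42.2150°) = 4.331286
C = V + |VC|·bis = (19.2309,21.8696)
T_A = V + ((C−V)·d_A)·d_A = V + 3.2079·d_A = (16.3227,21.9792)
T_B = V + ((C−V)·d_B)·d_B = V + 3.2079·d_B = (19.6223,24.7534)
sweep = 180° − θ = 95.5701°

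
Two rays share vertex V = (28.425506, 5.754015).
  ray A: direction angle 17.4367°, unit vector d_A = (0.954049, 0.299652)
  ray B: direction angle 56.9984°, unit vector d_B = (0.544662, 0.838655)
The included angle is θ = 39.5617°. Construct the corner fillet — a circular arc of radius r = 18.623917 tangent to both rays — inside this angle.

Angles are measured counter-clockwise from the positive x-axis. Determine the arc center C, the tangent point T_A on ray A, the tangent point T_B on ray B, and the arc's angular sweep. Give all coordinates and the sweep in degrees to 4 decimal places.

center=(72.2495,39.0394) T_A=(77.8302,21.2713) T_B=(56.6304,49.1831) sweep=140.4383

bisector direction at 37.2176° = (0.796345,0.604843)
center distance |VC| = r/sin(θ/2) = 18.623917/sin(19.7809°) = 55.031405
C = V + |VC|·bis = (72.2495,39.0394)
T_A = V + ((C−V)·d_A)·d_A = V + 51.7842·d_A = (77.8302,21.2713)
T_B = V + ((C−V)·d_B)·d_B = V + 51.7842·d_B = (56.6304,49.1831)
sweep = 180° − θ = 140.4383°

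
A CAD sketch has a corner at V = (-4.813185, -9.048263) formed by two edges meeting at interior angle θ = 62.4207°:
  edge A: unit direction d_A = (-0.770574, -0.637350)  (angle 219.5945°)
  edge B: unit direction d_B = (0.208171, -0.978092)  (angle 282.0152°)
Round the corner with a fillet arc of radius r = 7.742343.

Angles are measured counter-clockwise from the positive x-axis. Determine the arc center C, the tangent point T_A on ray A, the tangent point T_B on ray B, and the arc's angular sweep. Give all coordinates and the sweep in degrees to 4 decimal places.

center=(-9.7257,-23.1590) T_A=(-14.6603,-17.1929) T_B=(-2.1530,-21.5472) sweep=117.5793

bisector direction at 250.8049° = (-0.328787,-0.944404)
center distance |VC| = r/sin(θ/2) = 7.742343/sin(31.2103°) = 14.941372
C = V + |VC|·bis = (-9.7257,-23.1590)
T_A = V + ((C−V)·d_A)·d_A = V + 12.7789·d_A = (-14.6603,-17.1929)
T_B = V + ((C−V)·d_B)·d_B = V + 12.7789·d_B = (-2.1530,-21.5472)
sweep = 180° − θ = 117.5793°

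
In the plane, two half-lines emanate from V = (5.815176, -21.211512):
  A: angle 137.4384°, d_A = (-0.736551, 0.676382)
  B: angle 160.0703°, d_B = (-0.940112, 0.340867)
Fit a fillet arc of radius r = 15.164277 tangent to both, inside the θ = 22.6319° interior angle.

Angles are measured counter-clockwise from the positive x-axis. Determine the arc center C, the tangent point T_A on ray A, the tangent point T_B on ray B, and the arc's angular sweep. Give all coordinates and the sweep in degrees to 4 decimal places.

bisector direction at 148.7544° = (-0.854951,0.518708)
center distance |VC| = r/sin(θ/2) = 15.164277/sin(11.3160°) = 77.282362
C = V + |VC|·bis = (-60.2575,18.8755)
T_A = V + ((C−V)·d_A)·d_A = V + 75.7800·d_A = (-50.0006,30.0448)
T_B = V + ((C−V)·d_B)·d_B = V + 75.7800·d_B = (-65.4265,4.6194)
sweep = 180° − θ = 157.3681°

center=(-60.2575,18.8755) T_A=(-50.0006,30.0448) T_B=(-65.4265,4.6194) sweep=157.3681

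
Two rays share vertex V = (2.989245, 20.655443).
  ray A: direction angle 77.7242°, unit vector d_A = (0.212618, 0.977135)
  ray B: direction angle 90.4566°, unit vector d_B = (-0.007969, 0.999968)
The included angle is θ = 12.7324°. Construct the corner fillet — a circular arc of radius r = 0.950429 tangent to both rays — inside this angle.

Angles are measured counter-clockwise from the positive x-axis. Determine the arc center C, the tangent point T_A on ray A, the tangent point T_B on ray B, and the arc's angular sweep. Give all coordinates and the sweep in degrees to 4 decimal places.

center=(3.8718,29.1814) T_A=(4.8005,28.9793) T_B=(2.9214,29.1738) sweep=167.2676

bisector direction at 84.0904° = (0.102959,0.994686)
center distance |VC| = r/sin(θ/2) = 0.950429/sin(6.3662°) = 8.571484
C = V + |VC|·bis = (3.8718,29.1814)
T_A = V + ((C−V)·d_A)·d_A = V + 8.5186·d_A = (4.8005,28.9793)
T_B = V + ((C−V)·d_B)·d_B = V + 8.5186·d_B = (2.9214,29.1738)
sweep = 180° − θ = 167.2676°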